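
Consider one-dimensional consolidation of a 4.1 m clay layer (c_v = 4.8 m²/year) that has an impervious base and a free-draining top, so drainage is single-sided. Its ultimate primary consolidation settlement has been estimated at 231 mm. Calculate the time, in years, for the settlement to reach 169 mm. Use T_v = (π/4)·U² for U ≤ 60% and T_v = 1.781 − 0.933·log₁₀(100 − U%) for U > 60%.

t ≈ 1.57 years

Drainage path length: H_d = H = 4.1 m (single drainage).
U = S(t)/S_ult = 169/231 = 0.7316.
U > 60%: T_v = 1.781 − 0.933·log₁₀(100 − 73.16) = 0.44795.
t = T_v·H_d²/c_v = 0.44795×4.1²/4.8 = 1.569 years.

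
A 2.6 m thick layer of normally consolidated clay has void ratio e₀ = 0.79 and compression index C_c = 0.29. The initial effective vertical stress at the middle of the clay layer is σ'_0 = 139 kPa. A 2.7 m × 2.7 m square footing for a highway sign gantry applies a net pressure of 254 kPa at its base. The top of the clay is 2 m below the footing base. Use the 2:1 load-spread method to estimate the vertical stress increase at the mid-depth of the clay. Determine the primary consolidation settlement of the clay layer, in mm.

Mid-depth of clay below the footing base: z = 2 + 2.6/2 = 3.3 m.
Stress increase at mid-clay by the 2:1 spreading method:
Δσ = qBL/((B+z)(L+z)) = 254×2.7×2.7/((2.7+3.3)(2.7+3.3)) = 51.435 kPa
Final effective stress: σ'_f = σ'_0 + Δσ = 139 + 51.435 = 190.44 kPa.
Normally consolidated clay, so the full stress increment lies on the virgin compression line:
S_c = C_c·H/(1+e₀)·log₁₀(σ'_f/σ'_0) = 0.29×2.6/(1+0.79)×log₁₀(190.44/139)
    = 0.42123 × 0.13674 = 0.0576 m

S_c ≈ 57.6 mm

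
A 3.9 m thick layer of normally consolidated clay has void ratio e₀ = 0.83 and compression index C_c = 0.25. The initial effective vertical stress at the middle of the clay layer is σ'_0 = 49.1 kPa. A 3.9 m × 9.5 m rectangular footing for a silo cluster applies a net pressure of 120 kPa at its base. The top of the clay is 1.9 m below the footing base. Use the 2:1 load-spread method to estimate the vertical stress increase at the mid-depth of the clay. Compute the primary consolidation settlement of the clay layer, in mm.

S_c ≈ 145 mm

Mid-depth of clay below the footing base: z = 1.9 + 3.9/2 = 3.85 m.
Stress increase at mid-clay by the 2:1 spreading method:
Δσ = qBL/((B+z)(L+z)) = 120×3.9×9.5/((3.9+3.85)(9.5+3.85)) = 42.972 kPa
Final effective stress: σ'_f = σ'_0 + Δσ = 49.1 + 42.972 = 92.072 kPa.
Normally consolidated clay, so the full stress increment lies on the virgin compression line:
S_c = C_c·H/(1+e₀)·log₁₀(σ'_f/σ'_0) = 0.25×3.9/(1+0.83)×log₁₀(92.072/49.1)
    = 0.53279 × 0.27305 = 0.1455 m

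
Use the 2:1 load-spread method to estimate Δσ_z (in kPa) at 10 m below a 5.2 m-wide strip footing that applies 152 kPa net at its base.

Δσ_z ≈ 52 kPa

By the 2:1 method the load spreads at 1 horizontal : 2 vertical, so at depth z the loaded area has grown by z in each plan dimension:
Δσ = qB/(B+z) = 152×5.2/(5.2+10) = 52 kPa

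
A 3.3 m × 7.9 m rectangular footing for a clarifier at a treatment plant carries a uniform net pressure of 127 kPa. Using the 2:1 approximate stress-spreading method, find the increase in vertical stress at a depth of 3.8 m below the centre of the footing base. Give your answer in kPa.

Δσ_z ≈ 39.9 kPa

By the 2:1 method the load spreads at 1 horizontal : 2 vertical, so at depth z the loaded area has grown by z in each plan dimension:
Δσ = qBL/((B+z)(L+z)) = 127×3.3×7.9/((3.3+3.8)(7.9+3.8)) = 39.857 kPa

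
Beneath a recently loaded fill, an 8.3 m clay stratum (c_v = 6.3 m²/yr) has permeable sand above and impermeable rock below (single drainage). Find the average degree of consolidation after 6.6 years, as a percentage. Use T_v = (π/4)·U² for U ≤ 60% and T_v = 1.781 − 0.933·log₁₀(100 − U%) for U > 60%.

U ≈ 81.7 %

Drainage path length: H_d = H = 8.3 m (single drainage).
T_v = c_v·t/H_d² = 6.3×6.6/8.3² = 0.60357.
T_v = 0.60357 corresponds to the U > 60% branch:
U = 1 − 10^((1.781 − T_v)/0.933)/100 = 0.8172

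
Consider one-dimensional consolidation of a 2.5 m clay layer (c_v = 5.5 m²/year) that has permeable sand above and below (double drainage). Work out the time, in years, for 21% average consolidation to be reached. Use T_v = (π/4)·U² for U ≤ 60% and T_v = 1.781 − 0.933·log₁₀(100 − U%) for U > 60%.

Drainage path length: H_d = H/2 = 1.25 m (double drainage).
U ≤ 60%: T_v = (π/4)·U² = (π/4)×0.21² = 0.034636.
t = T_v·H_d²/c_v = 0.034636×1.25²/5.5 = 0.00984 years.

t ≈ 0.00984 years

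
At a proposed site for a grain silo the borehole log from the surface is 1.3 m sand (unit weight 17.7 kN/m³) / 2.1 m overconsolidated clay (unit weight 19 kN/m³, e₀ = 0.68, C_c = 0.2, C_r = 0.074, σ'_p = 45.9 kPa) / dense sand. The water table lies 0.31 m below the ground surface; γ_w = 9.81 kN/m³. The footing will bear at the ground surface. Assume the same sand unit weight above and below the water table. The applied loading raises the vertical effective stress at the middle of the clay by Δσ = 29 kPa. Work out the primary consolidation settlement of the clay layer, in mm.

Mid-depth of clay below the ground surface: z = 1.3 + 2.1/2 = 2.35 m.
Total vertical stress at mid-clay: σ_v = 17.7×1.3 + 19×1.05 = 42.96 kPa.
Pore pressure: u = 9.81×(2.35 − 0.31) = 20.012 kPa.
Initial effective stress: σ'_0 = σ_v − u = 42.96 − 20.012 = 22.948 kPa.
Final effective stress: σ'_f = 22.948 + 29 = 51.948 kPa.
σ'_f = 51.948 > σ'_p = 45.9 kPa, so the stress path crosses the preconsolidation pressure — recompression up to σ'_p, then virgin compression beyond:
S_c = H/(1+e₀)·[C_r·log₁₀(σ'_p/σ'_0) + C_c·log₁₀(σ'_f/σ'_p)]
    = 2.1/1.68 × [0.074×log₁₀(45.9/22.948) + 0.2×log₁₀(51.948/45.9)]
    = 1.25 × [0.022279 + 0.010751] = 0.04129 m

S_c ≈ 41.3 mm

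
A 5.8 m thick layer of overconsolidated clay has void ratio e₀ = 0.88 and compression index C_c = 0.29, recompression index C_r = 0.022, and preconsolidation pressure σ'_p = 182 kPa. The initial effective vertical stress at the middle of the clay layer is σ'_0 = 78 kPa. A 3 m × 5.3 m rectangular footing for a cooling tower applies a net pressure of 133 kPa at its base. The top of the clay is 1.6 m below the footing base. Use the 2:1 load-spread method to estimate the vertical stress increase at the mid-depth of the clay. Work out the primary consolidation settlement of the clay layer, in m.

S_c ≈ 0.00925 m

Mid-depth of clay below the footing base: z = 1.6 + 5.8/2 = 4.5 m.
Stress increase at mid-clay by the 2:1 spreading method:
Δσ = qBL/((B+z)(L+z)) = 133×3×5.3/((3+4.5)(5.3+4.5)) = 28.771 kPa
Final effective stress: σ'_f = 78 + 28.771 = 106.77 kPa.
σ'_f = 106.77 ≤ σ'_p = 182 kPa, so the clay remains overconsolidated and only the recompression index applies:
S_c = C_r·H/(1+e₀)·log₁₀(σ'_f/σ'_0) = 0.022×5.8/1.88×log₁₀(106.77/78)
    = 0.067872 × 0.13635 = 0.009254 m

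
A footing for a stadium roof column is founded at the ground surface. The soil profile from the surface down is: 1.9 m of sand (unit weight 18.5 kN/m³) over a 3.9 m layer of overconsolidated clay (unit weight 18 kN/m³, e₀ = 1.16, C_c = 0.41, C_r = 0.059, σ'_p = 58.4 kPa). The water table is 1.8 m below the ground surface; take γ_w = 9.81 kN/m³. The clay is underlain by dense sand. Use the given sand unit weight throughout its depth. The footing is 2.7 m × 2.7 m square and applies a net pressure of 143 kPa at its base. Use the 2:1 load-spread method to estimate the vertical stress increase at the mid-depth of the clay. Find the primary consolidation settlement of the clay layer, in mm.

S_c ≈ 85.1 mm

Mid-depth of clay below the ground surface: z = 1.9 + 3.9/2 = 3.85 m.
Total vertical stress at mid-clay: σ_v = 18.5×1.9 + 18×1.95 = 70.25 kPa.
Pore pressure: u = 9.81×(3.85 − 1.8) = 20.11 kPa.
Initial effective stress: σ'_0 = σ_v − u = 70.25 − 20.11 = 50.14 kPa.
Stress increase at mid-clay by the 2:1 spreading method:
Δσ = qBL/((B+z)(L+z)) = 143×2.7×2.7/((2.7+3.85)(2.7+3.85)) = 24.299 kPa
Final effective stress: σ'_f = 50.14 + 24.299 = 74.439 kPa.
σ'_f = 74.439 > σ'_p = 58.4 kPa, so the stress path crosses the preconsolidation pressure — recompression up to σ'_p, then virgin compression beyond:
S_c = H/(1+e₀)·[C_r·log₁₀(σ'_p/σ'_0) + C_c·log₁₀(σ'_f/σ'_p)]
    = 3.9/2.16 × [0.059×log₁₀(58.4/50.14) + 0.41×log₁₀(74.439/58.4)]
    = 1.8056 × [0.0039075 + 0.043209] = 0.08507 m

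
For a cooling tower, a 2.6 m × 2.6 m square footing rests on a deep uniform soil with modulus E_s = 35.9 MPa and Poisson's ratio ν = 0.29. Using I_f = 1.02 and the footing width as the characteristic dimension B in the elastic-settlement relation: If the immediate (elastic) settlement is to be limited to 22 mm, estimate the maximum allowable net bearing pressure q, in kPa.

q ≈ 325 kPa

E_s = 35.9 MPa = 35900 kPa.
S_e = q·B·(1−ν²)/E_s · I_f  ⇒  q = S_e·E_s / (B·(1−ν²)·I_f).
q = 0.022 × 35900 / (2.6 × 0.9159 × 1.02) = 325.2 kPa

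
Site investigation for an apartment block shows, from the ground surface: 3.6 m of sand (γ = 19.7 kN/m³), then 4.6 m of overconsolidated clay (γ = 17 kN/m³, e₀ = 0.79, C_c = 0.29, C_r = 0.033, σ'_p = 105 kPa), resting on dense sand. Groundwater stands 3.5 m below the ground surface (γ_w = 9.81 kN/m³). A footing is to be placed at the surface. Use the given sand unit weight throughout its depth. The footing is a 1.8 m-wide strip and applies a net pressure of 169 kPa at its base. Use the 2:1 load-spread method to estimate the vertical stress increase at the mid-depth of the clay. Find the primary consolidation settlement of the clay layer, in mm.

S_c ≈ 66.1 mm

Mid-depth of clay below the ground surface: z = 3.6 + 4.6/2 = 5.9 m.
Total vertical stress at mid-clay: σ_v = 19.7×3.6 + 17×2.3 = 110.02 kPa.
Pore pressure: u = 9.81×(5.9 − 3.5) = 23.544 kPa.
Initial effective stress: σ'_0 = σ_v − u = 110.02 − 23.544 = 86.476 kPa.
Stress increase at mid-clay by the 2:1 spreading method:
Δσ = qB/(B+z) = 169×1.8/(1.8+5.9) = 39.506 kPa
Final effective stress: σ'_f = 86.476 + 39.506 = 125.98 kPa.
σ'_f = 125.98 > σ'_p = 105 kPa, so the stress path crosses the preconsolidation pressure — recompression up to σ'_p, then virgin compression beyond:
S_c = H/(1+e₀)·[C_r·log₁₀(σ'_p/σ'_0) + C_c·log₁₀(σ'_f/σ'_p)]
    = 4.6/1.79 × [0.033×log₁₀(105/86.476) + 0.29×log₁₀(125.98/105)]
    = 2.5698 × [0.0027817 + 0.022943] = 0.06611 m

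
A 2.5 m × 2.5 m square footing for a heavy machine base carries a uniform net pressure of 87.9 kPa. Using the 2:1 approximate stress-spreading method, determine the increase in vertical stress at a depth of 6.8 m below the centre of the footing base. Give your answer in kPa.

Δσ_z ≈ 6.35 kPa

By the 2:1 method the load spreads at 1 horizontal : 2 vertical, so at depth z the loaded area has grown by z in each plan dimension:
Δσ = qBL/((B+z)(L+z)) = 87.9×2.5×2.5/((2.5+6.8)(2.5+6.8)) = 6.3519 kPa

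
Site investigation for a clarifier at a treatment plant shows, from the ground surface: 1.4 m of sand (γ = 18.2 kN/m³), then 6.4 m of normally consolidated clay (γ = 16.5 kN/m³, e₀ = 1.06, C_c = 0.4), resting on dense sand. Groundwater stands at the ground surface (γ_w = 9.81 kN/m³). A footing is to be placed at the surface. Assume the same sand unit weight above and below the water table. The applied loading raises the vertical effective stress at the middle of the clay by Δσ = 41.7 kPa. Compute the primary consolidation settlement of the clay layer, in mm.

Mid-depth of clay below the ground surface: z = 1.4 + 6.4/2 = 4.6 m.
Total vertical stress at mid-clay: σ_v = 18.2×1.4 + 16.5×3.2 = 78.28 kPa.
Pore pressure: u = 9.81×(4.6 − 0) = 45.126 kPa.
Initial effective stress: σ'_0 = σ_v − u = 78.28 − 45.126 = 33.154 kPa.
Final effective stress: σ'_f = σ'_0 + Δσ = 33.154 + 41.7 = 74.854 kPa.
Normally consolidated clay, so the full stress increment lies on the virgin compression line:
S_c = C_c·H/(1+e₀)·log₁₀(σ'_f/σ'_0) = 0.4×6.4/(1+1.06)×log₁₀(74.854/33.154)
    = 1.2427 × 0.35368 = 0.4395 m

S_c ≈ 440 mm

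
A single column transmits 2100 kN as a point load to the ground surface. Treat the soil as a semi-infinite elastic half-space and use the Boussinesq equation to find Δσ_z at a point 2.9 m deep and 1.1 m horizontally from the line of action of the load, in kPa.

Δσ_z ≈ 85.2 kPa

Boussinesq vertical stress below a point load on an elastic half-space:
Δσ_z = 3P/(2πz²) · [1 + (r/z)²]^(−5/2)
r/z = 1.1/2.9 = 0.37931; [1+(r/z)²]^(−5/2) = 0.71458.
Δσ_z = 3×2100/(2π×2.9²) × 0.71458 = 119.22 × 0.71458 = 85.19 kPa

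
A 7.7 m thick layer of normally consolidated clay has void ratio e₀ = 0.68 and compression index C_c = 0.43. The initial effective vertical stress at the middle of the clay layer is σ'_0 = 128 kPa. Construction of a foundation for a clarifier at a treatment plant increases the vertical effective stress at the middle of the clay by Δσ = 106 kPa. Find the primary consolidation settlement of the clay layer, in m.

S_c ≈ 0.516 m

Final effective stress: σ'_f = σ'_0 + Δσ = 128 + 106 = 234 kPa.
Normally consolidated clay, so the full stress increment lies on the virgin compression line:
S_c = C_c·H/(1+e₀)·log₁₀(σ'_f/σ'_0) = 0.43×7.7/(1+0.68)×log₁₀(234/128)
    = 1.9708 × 0.26201 = 0.5164 m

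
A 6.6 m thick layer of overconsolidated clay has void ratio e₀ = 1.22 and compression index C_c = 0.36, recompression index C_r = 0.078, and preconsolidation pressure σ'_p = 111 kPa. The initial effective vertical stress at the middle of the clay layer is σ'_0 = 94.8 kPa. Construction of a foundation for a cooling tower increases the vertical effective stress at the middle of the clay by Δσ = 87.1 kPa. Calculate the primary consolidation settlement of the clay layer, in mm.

S_c ≈ 245 mm

Final effective stress: σ'_f = 94.8 + 87.1 = 181.9 kPa.
σ'_f = 181.9 > σ'_p = 111 kPa, so the stress path crosses the preconsolidation pressure — recompression up to σ'_p, then virgin compression beyond:
S_c = H/(1+e₀)·[C_r·log₁₀(σ'_p/σ'_0) + C_c·log₁₀(σ'_f/σ'_p)]
    = 6.6/2.22 × [0.078×log₁₀(111/94.8) + 0.36×log₁₀(181.9/111)]
    = 2.973 × [0.0053441 + 0.077223] = 0.2455 m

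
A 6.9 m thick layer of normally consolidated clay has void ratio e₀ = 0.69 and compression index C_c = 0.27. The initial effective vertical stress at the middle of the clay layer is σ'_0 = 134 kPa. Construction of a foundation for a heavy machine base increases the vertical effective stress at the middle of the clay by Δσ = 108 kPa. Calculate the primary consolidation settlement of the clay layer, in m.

S_c ≈ 0.283 m

Final effective stress: σ'_f = σ'_0 + Δσ = 134 + 108 = 242 kPa.
Normally consolidated clay, so the full stress increment lies on the virgin compression line:
S_c = C_c·H/(1+e₀)·log₁₀(σ'_f/σ'_0) = 0.27×6.9/(1+0.69)×log₁₀(242/134)
    = 1.1024 × 0.25671 = 0.283 m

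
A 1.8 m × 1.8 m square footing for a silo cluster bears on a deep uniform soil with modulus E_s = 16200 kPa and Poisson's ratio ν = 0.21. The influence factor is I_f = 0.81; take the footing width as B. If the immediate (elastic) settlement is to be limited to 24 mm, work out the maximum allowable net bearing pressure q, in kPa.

S_e = q·B·(1−ν²)/E_s · I_f  ⇒  q = S_e·E_s / (B·(1−ν²)·I_f).
q = 0.024 × 16200 / (1.8 × 0.9559 × 0.81) = 279 kPa

q ≈ 279 kPa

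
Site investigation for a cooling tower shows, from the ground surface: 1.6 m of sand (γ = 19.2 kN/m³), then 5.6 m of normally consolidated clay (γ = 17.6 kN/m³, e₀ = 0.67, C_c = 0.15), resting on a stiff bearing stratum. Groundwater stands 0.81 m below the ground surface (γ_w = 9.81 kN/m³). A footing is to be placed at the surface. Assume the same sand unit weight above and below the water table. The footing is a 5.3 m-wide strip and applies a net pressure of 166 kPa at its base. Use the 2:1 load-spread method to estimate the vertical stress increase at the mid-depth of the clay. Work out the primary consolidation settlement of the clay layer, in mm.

S_c ≈ 242 mm

Mid-depth of clay below the ground surface: z = 1.6 + 5.6/2 = 4.4 m.
Total vertical stress at mid-clay: σ_v = 19.2×1.6 + 17.6×2.8 = 80 kPa.
Pore pressure: u = 9.81×(4.4 − 0.81) = 35.218 kPa.
Initial effective stress: σ'_0 = σ_v − u = 80 − 35.218 = 44.782 kPa.
Stress increase at mid-clay by the 2:1 spreading method:
Δσ = qB/(B+z) = 166×5.3/(5.3+4.4) = 90.701 kPa
Final effective stress: σ'_f = σ'_0 + Δσ = 44.782 + 90.701 = 135.48 kPa.
Normally consolidated clay, so the full stress increment lies on the virgin compression line:
S_c = C_c·H/(1+e₀)·log₁₀(σ'_f/σ'_0) = 0.15×5.6/(1+0.67)×log₁₀(135.48/44.782)
    = 0.50299 × 0.48077 = 0.2418 m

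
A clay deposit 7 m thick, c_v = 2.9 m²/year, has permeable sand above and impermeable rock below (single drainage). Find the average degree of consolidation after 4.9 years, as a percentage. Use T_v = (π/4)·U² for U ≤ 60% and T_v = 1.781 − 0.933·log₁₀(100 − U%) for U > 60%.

U ≈ 60.4 %

Drainage path length: H_d = H = 7 m (single drainage).
T_v = c_v·t/H_d² = 2.9×4.9/7² = 0.29.
T_v = 0.29 corresponds to the U > 60% branch:
U = 1 − 10^((1.781 − T_v)/0.933)/100 = 0.6037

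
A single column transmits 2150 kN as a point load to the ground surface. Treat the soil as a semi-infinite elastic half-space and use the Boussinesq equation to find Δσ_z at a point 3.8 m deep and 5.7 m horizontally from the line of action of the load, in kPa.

Boussinesq vertical stress below a point load on an elastic half-space:
Δσ_z = 3P/(2πz²) · [1 + (r/z)²]^(−5/2)
r/z = 5.7/3.8 = 1.5; [1+(r/z)²]^(−5/2) = 0.052516.
Δσ_z = 3×2150/(2π×3.8²) × 0.052516 = 71.091 × 0.052516 = 3.733 kPa

Δσ_z ≈ 3.73 kPa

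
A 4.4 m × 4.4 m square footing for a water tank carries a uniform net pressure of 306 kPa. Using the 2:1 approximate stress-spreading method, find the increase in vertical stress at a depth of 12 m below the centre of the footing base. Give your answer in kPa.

Δσ_z ≈ 22 kPa

By the 2:1 method the load spreads at 1 horizontal : 2 vertical, so at depth z the loaded area has grown by z in each plan dimension:
Δσ = qBL/((B+z)(L+z)) = 306×4.4×4.4/((4.4+12)(4.4+12)) = 22.026 kPa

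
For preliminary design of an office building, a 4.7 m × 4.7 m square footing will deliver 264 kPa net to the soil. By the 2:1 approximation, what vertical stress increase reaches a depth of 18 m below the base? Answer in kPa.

By the 2:1 method the load spreads at 1 horizontal : 2 vertical, so at depth z the loaded area has grown by z in each plan dimension:
Δσ = qBL/((B+z)(L+z)) = 264×4.7×4.7/((4.7+18)(4.7+18)) = 11.317 kPa

Δσ_z ≈ 11.3 kPa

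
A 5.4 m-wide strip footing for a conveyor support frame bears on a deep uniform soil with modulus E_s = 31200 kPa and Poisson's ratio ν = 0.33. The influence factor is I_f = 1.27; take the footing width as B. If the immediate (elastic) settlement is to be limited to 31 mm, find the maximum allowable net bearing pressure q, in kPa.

S_e = q·B·(1−ν²)/E_s · I_f  ⇒  q = S_e·E_s / (B·(1−ν²)·I_f).
q = 0.031 × 31200 / (5.4 × 0.8911 × 1.27) = 158.3 kPa

q ≈ 158 kPa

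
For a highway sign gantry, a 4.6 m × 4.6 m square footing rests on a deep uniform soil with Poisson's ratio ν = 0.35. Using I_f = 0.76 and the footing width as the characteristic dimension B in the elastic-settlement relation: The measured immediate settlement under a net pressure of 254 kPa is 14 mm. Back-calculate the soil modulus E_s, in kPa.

E_s ≈ 55700 kPa

S_e = q·B·(1−ν²)/E_s · I_f  ⇒  E_s = q·B·(1−ν²)·I_f / S_e.
E_s = 254 × 4.6 × 0.8775 × 0.76 / 0.014 = 55660 kPa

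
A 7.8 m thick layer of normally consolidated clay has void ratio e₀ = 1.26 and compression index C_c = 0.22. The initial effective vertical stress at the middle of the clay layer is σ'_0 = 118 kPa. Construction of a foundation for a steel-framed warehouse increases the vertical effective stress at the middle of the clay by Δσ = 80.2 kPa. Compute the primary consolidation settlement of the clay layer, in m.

S_c ≈ 0.171 m

Final effective stress: σ'_f = σ'_0 + Δσ = 118 + 80.2 = 198.2 kPa.
Normally consolidated clay, so the full stress increment lies on the virgin compression line:
S_c = C_c·H/(1+e₀)·log₁₀(σ'_f/σ'_0) = 0.22×7.8/(1+1.26)×log₁₀(198.2/118)
    = 0.75929 × 0.22522 = 0.171 m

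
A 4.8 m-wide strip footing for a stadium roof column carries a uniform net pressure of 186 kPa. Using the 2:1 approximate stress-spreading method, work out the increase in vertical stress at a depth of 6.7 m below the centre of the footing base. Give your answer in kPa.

By the 2:1 method the load spreads at 1 horizontal : 2 vertical, so at depth z the loaded area has grown by z in each plan dimension:
Δσ = qB/(B+z) = 186×4.8/(4.8+6.7) = 77.635 kPa

Δσ_z ≈ 77.6 kPa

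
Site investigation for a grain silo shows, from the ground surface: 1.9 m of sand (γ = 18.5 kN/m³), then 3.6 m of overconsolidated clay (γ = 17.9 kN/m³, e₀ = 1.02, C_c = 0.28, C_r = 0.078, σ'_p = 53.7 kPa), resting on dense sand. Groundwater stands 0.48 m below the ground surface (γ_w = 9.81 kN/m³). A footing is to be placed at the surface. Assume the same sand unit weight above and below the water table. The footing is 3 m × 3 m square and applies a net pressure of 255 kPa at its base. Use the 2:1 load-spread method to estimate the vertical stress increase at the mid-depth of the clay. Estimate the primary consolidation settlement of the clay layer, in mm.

Mid-depth of clay below the ground surface: z = 1.9 + 3.6/2 = 3.7 m.
Total vertical stress at mid-clay: σ_v = 18.5×1.9 + 17.9×1.8 = 67.37 kPa.
Pore pressure: u = 9.81×(3.7 − 0.48) = 31.588 kPa.
Initial effective stress: σ'_0 = σ_v − u = 67.37 − 31.588 = 35.782 kPa.
Stress increase at mid-clay by the 2:1 spreading method:
Δσ = qBL/((B+z)(L+z)) = 255×3×3/((3+3.7)(3+3.7)) = 51.125 kPa
Final effective stress: σ'_f = 35.782 + 51.125 = 86.907 kPa.
σ'_f = 86.907 > σ'_p = 53.7 kPa, so the stress path crosses the preconsolidation pressure — recompression up to σ'_p, then virgin compression beyond:
S_c = H/(1+e₀)·[C_r·log₁₀(σ'_p/σ'_0) + C_c·log₁₀(σ'_f/σ'_p)]
    = 3.6/2.02 × [0.078×log₁₀(53.7/35.782) + 0.28×log₁₀(86.907/53.7)]
    = 1.7822 × [0.013752 + 0.058543] = 0.1288 m

S_c ≈ 129 mm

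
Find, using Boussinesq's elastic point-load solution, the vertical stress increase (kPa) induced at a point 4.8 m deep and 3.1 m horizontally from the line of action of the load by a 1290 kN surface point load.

Δσ_z ≈ 11.2 kPa

Boussinesq vertical stress below a point load on an elastic half-space:
Δσ_z = 3P/(2πz²) · [1 + (r/z)²]^(−5/2)
r/z = 3.1/4.8 = 0.64583; [1+(r/z)²]^(−5/2) = 0.41831.
Δσ_z = 3×1290/(2π×4.8²) × 0.41831 = 26.733 × 0.41831 = 11.18 kPa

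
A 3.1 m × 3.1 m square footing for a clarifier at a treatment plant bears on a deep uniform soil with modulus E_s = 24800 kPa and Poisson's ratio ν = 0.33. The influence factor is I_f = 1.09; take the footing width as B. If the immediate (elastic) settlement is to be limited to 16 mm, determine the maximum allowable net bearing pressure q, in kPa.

q ≈ 132 kPa

S_e = q·B·(1−ν²)/E_s · I_f  ⇒  q = S_e·E_s / (B·(1−ν²)·I_f).
q = 0.016 × 24800 / (3.1 × 0.8911 × 1.09) = 131.8 kPa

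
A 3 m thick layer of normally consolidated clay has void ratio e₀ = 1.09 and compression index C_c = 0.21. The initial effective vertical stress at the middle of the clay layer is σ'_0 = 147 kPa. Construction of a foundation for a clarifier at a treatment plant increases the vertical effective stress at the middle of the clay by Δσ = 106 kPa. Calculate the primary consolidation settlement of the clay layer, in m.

Final effective stress: σ'_f = σ'_0 + Δσ = 147 + 106 = 253 kPa.
Normally consolidated clay, so the full stress increment lies on the virgin compression line:
S_c = C_c·H/(1+e₀)·log₁₀(σ'_f/σ'_0) = 0.21×3/(1+1.09)×log₁₀(253/147)
    = 0.30144 × 0.2358 = 0.07108 m

S_c ≈ 0.0711 m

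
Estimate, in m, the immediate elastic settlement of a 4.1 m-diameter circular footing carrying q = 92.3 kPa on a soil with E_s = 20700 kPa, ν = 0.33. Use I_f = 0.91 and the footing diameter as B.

Immediate (elastic) settlement: S_e = q·B·(1−ν²)/E_s · I_f.
S_e = 92.3 × 4.1 × (1 − 0.33²) / 20700 × 0.91
    = 92.3 × 4.1 × 0.8911 / 20700 × 0.91
    = 0.01482 m

S_e ≈ 0.0148 m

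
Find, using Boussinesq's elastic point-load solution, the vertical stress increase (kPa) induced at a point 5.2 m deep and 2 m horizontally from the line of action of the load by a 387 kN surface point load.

Δσ_z ≈ 4.84 kPa

Boussinesq vertical stress below a point load on an elastic half-space:
Δσ_z = 3P/(2πz²) · [1 + (r/z)²]^(−5/2)
r/z = 2/5.2 = 0.38462; [1+(r/z)²]^(−5/2) = 0.70829.
Δσ_z = 3×387/(2π×5.2²) × 0.70829 = 6.8335 × 0.70829 = 4.84 kPa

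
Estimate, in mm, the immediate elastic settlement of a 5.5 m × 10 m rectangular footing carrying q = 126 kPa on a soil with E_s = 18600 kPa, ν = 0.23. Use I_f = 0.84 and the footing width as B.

Immediate (elastic) settlement: S_e = q·B·(1−ν²)/E_s · I_f.
S_e = 126 × 5.5 × (1 − 0.23²) / 18600 × 0.84
    = 126 × 5.5 × 0.9471 / 18600 × 0.84
    = 0.02964 m = 29.64 mm

S_e ≈ 29.6 mm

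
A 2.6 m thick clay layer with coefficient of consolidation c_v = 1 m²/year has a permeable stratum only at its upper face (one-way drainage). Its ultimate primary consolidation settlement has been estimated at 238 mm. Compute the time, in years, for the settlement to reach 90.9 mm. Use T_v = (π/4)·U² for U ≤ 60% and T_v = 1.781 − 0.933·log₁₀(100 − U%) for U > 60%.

t ≈ 0.774 years

Drainage path length: H_d = H = 2.6 m (single drainage).
U = S(t)/S_ult = 90.9/238 = 0.3819.
U ≤ 60%: T_v = (π/4)·U² = (π/4)×0.38193² = 0.11457.
t = T_v·H_d²/c_v = 0.11457×2.6²/1 = 0.7745 years.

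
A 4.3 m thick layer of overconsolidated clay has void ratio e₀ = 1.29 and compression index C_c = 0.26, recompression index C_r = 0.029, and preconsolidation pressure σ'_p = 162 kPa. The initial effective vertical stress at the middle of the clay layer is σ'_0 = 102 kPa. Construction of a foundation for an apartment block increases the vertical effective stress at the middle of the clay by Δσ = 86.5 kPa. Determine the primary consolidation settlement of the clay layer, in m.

S_c ≈ 0.0431 m

Final effective stress: σ'_f = 102 + 86.5 = 188.5 kPa.
σ'_f = 188.5 > σ'_p = 162 kPa, so the stress path crosses the preconsolidation pressure — recompression up to σ'_p, then virgin compression beyond:
S_c = H/(1+e₀)·[C_r·log₁₀(σ'_p/σ'_0) + C_c·log₁₀(σ'_f/σ'_p)]
    = 4.3/2.29 × [0.029×log₁₀(162/102) + 0.26×log₁₀(188.5/162)]
    = 1.8777 × [0.0058265 + 0.017107] = 0.04306 m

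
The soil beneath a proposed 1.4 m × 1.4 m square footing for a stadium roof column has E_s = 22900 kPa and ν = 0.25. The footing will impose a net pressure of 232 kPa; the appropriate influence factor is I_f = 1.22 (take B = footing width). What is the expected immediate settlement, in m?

Immediate (elastic) settlement: S_e = q·B·(1−ν²)/E_s · I_f.
S_e = 232 × 1.4 × (1 − 0.25²) / 22900 × 1.22
    = 232 × 1.4 × 0.9375 / 22900 × 1.22
    = 0.01622 m

S_e ≈ 0.0162 m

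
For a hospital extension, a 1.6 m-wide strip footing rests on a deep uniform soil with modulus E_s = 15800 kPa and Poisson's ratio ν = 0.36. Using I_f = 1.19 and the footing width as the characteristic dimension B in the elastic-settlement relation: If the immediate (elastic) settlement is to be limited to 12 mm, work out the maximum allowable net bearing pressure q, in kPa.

S_e = q·B·(1−ν²)/E_s · I_f  ⇒  q = S_e·E_s / (B·(1−ν²)·I_f).
q = 0.012 × 15800 / (1.6 × 0.8704 × 1.19) = 114.4 kPa

q ≈ 114 kPa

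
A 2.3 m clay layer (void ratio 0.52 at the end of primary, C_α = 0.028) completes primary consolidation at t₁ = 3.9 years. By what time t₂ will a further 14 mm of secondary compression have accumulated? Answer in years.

t₂ ≈ 8.35 years

S_s = C_α·H/(1+e_p)·log₁₀(t₂/t₁) ⇒ log₁₀(t₂/t₁) = S_s·(1+e_p)/(C_α·H).
log₁₀(t₂/t₁) = 0.014 × (1+0.52) / (0.028×2.3) = 0.3304
t₂ = t₁ × 10^0.3304 = 3.9 × 2.14 = 8.346 years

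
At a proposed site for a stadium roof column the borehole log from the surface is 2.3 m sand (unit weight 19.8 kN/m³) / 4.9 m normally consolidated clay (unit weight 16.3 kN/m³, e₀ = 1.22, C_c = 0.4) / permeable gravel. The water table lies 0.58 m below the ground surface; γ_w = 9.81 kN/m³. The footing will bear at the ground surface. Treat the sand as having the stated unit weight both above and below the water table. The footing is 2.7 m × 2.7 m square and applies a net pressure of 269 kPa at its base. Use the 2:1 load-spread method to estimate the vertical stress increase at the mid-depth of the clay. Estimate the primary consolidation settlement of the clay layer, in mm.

Mid-depth of clay below the ground surface: z = 2.3 + 4.9/2 = 4.75 m.
Total vertical stress at mid-clay: σ_v = 19.8×2.3 + 16.3×2.45 = 85.475 kPa.
Pore pressure: u = 9.81×(4.75 − 0.58) = 40.908 kPa.
Initial effective stress: σ'_0 = σ_v − u = 85.475 − 40.908 = 44.567 kPa.
Stress increase at mid-clay by the 2:1 spreading method:
Δσ = qBL/((B+z)(L+z)) = 269×2.7×2.7/((2.7+4.75)(2.7+4.75)) = 35.332 kPa
Final effective stress: σ'_f = σ'_0 + Δσ = 44.567 + 35.332 = 79.899 kPa.
Normally consolidated clay, so the full stress increment lies on the virgin compression line:
S_c = C_c·H/(1+e₀)·log₁₀(σ'_f/σ'_0) = 0.4×4.9/(1+1.22)×log₁₀(79.899/44.567)
    = 0.88288 × 0.25353 = 0.2238 m

S_c ≈ 224 mm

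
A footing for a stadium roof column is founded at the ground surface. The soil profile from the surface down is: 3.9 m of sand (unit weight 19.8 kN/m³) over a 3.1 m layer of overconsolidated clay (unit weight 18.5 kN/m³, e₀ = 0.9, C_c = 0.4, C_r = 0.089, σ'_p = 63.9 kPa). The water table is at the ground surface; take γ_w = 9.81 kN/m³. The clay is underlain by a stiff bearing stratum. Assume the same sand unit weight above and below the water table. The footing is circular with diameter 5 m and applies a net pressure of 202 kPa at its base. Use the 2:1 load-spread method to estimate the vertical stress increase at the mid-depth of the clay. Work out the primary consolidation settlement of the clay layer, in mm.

Mid-depth of clay below the ground surface: z = 3.9 + 3.1/2 = 5.45 m.
Total vertical stress at mid-clay: σ_v = 19.8×3.9 + 18.5×1.55 = 105.89 kPa.
Pore pressure: u = 9.81×(5.45 − 0) = 53.465 kPa.
Initial effective stress: σ'_0 = σ_v − u = 105.89 − 53.465 = 52.425 kPa.
Stress increase at mid-clay by the 2:1 spreading method:
Δσ ≈ qD²/(D+z)² = 202×5²/(5+5.45)² = 46.244 kPa
Final effective stress: σ'_f = 52.425 + 46.244 = 98.669 kPa.
σ'_f = 98.669 > σ'_p = 63.9 kPa, so the stress path crosses the preconsolidation pressure — recompression up to σ'_p, then virgin compression beyond:
S_c = H/(1+e₀)·[C_r·log₁₀(σ'_p/σ'_0) + C_c·log₁₀(σ'_f/σ'_p)]
    = 3.1/1.9 × [0.089×log₁₀(63.9/52.425) + 0.4×log₁₀(98.669/63.9)]
    = 1.6316 × [0.0076507 + 0.075472] = 0.1356 m

S_c ≈ 136 mm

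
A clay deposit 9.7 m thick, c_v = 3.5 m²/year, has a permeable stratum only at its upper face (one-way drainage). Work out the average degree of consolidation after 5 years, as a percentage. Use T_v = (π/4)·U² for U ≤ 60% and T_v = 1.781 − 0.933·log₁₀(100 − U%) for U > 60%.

U ≈ 48.7 %

Drainage path length: H_d = H = 9.7 m (single drainage).
T_v = c_v·t/H_d² = 3.5×5/9.7² = 0.18599.
T_v = 0.18599 corresponds to the U ≤ 60% branch:
U = √(4T_v/π) = 0.4866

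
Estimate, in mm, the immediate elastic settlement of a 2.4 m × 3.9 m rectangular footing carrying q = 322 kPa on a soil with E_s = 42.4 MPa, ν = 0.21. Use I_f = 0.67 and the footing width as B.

Immediate (elastic) settlement: S_e = q·B·(1−ν²)/E_s · I_f.
E_s = 42.4 MPa = 42400 kPa.
S_e = 322 × 2.4 × (1 − 0.21²) / 42400 × 0.67
    = 322 × 2.4 × 0.9559 / 42400 × 0.67
    = 0.01167 m = 11.67 mm

S_e ≈ 11.7 mm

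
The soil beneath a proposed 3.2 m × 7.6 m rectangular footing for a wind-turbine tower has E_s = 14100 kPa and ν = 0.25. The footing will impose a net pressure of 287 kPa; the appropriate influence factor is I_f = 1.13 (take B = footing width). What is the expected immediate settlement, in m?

Immediate (elastic) settlement: S_e = q·B·(1−ν²)/E_s · I_f.
S_e = 287 × 3.2 × (1 − 0.25²) / 14100 × 1.13
    = 287 × 3.2 × 0.9375 / 14100 × 1.13
    = 0.069 m

S_e ≈ 0.069 m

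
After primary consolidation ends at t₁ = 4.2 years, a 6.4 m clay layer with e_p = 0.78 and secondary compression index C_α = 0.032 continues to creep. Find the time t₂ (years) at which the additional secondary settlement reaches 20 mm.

t₂ ≈ 6.27 years

S_s = C_α·H/(1+e_p)·log₁₀(t₂/t₁) ⇒ log₁₀(t₂/t₁) = S_s·(1+e_p)/(C_α·H).
log₁₀(t₂/t₁) = 0.02 × (1+0.78) / (0.032×6.4) = 0.1738
t₂ = t₁ × 10^0.1738 = 4.2 × 1.492 = 6.267 years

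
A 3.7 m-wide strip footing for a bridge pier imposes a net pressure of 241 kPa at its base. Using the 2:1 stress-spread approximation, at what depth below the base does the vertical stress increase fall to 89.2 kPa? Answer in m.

z ≈ 6.3 m

2:1 spreading — at depth z the loaded area has grown by z in each plan dimension:
qB/(B+z) = Δσ_z ⇒ z = qB/Δσ_z − B = 241×3.7/89.2 − 3.7 = 6.297 m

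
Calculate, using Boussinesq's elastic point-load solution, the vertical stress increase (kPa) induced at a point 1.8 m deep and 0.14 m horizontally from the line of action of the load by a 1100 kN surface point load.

Boussinesq vertical stress below a point load on an elastic half-space:
Δσ_z = 3P/(2πz²) · [1 + (r/z)²]^(−5/2)
r/z = 0.14/1.8 = 0.077778; [1+(r/z)²]^(−5/2) = 0.98504.
Δσ_z = 3×1100/(2π×1.8²) × 0.98504 = 162.1 × 0.98504 = 159.7 kPa

Δσ_z ≈ 160 kPa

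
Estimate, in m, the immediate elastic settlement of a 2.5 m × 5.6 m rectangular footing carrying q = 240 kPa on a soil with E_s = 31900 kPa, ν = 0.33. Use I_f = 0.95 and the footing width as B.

Immediate (elastic) settlement: S_e = q·B·(1−ν²)/E_s · I_f.
S_e = 240 × 2.5 × (1 − 0.33²) / 31900 × 0.95
    = 240 × 2.5 × 0.8911 / 31900 × 0.95
    = 0.01592 m

S_e ≈ 0.0159 m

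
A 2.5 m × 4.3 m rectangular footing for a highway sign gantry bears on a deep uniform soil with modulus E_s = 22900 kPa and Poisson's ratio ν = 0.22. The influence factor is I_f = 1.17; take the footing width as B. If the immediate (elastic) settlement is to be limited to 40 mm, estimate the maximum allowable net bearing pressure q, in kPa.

S_e = q·B·(1−ν²)/E_s · I_f  ⇒  q = S_e·E_s / (B·(1−ν²)·I_f).
q = 0.04 × 22900 / (2.5 × 0.9516 × 1.17) = 329.1 kPa

q ≈ 329 kPa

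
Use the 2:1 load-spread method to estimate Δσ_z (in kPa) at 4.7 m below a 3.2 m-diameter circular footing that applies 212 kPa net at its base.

Δσ_z ≈ 34.8 kPa

By the 2:1 method the load spreads at 1 horizontal : 2 vertical, so at depth z the loaded area has grown by z in each plan dimension:
Δσ ≈ qD²/(D+z)² = 212×3.2²/(3.2+4.7)² = 34.784 kPa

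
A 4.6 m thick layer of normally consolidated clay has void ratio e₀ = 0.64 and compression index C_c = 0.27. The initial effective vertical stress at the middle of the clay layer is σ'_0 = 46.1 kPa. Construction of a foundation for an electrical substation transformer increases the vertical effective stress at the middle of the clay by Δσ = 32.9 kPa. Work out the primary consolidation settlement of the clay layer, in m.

Final effective stress: σ'_f = σ'_0 + Δσ = 46.1 + 32.9 = 79 kPa.
Normally consolidated clay, so the full stress increment lies on the virgin compression line:
S_c = C_c·H/(1+e₀)·log₁₀(σ'_f/σ'_0) = 0.27×4.6/(1+0.64)×log₁₀(79/46.1)
    = 0.75732 × 0.23393 = 0.1772 m

S_c ≈ 0.177 m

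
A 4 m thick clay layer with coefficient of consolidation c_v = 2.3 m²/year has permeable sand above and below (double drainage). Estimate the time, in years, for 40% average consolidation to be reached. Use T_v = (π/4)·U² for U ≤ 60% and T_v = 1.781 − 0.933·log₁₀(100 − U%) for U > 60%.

Drainage path length: H_d = H/2 = 2 m (double drainage).
U ≤ 60%: T_v = (π/4)·U² = (π/4)×0.4² = 0.12566.
t = T_v·H_d²/c_v = 0.12566×2²/2.3 = 0.2185 years.

t ≈ 0.219 years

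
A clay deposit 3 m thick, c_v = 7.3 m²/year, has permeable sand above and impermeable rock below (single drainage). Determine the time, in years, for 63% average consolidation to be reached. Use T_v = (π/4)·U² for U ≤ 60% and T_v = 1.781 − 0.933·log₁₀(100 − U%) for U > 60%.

t ≈ 0.392 years

Drainage path length: H_d = H = 3 m (single drainage).
U > 60%: T_v = 1.781 − 0.933·log₁₀(100 − 63) = 0.31787.
t = T_v·H_d²/c_v = 0.31787×3²/7.3 = 0.3919 years.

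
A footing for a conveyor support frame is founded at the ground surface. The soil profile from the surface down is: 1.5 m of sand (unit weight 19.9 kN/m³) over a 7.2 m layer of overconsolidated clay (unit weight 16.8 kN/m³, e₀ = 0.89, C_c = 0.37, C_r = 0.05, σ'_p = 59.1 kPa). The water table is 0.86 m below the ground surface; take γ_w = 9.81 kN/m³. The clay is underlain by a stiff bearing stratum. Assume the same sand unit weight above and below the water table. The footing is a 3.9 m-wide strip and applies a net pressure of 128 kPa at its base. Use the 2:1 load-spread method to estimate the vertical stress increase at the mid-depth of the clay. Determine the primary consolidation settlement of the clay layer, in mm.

S_c ≈ 363 mm

Mid-depth of clay below the ground surface: z = 1.5 + 7.2/2 = 5.1 m.
Total vertical stress at mid-clay: σ_v = 19.9×1.5 + 16.8×3.6 = 90.33 kPa.
Pore pressure: u = 9.81×(5.1 − 0.86) = 41.594 kPa.
Initial effective stress: σ'_0 = σ_v − u = 90.33 − 41.594 = 48.736 kPa.
Stress increase at mid-clay by the 2:1 spreading method:
Δσ = qB/(B+z) = 128×3.9/(3.9+5.1) = 55.467 kPa
Final effective stress: σ'_f = 48.736 + 55.467 = 104.2 kPa.
σ'_f = 104.2 > σ'_p = 59.1 kPa, so the stress path crosses the preconsolidation pressure — recompression up to σ'_p, then virgin compression beyond:
S_c = H/(1+e₀)·[C_r·log₁₀(σ'_p/σ'_0) + C_c·log₁₀(σ'_f/σ'_p)]
    = 7.2/1.89 × [0.05×log₁₀(59.1/48.736) + 0.37×log₁₀(104.2/59.1)]
    = 3.8095 × [0.0041869 + 0.091124] = 0.3631 m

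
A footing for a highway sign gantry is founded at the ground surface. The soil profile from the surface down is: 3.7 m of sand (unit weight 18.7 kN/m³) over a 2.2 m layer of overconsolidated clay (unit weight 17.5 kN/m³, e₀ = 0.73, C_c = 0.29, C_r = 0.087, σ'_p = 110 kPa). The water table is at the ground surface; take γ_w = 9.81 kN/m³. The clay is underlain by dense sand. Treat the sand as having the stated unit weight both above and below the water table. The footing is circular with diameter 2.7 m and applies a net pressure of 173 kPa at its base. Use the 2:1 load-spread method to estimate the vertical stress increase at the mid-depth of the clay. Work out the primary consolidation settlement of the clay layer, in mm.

Mid-depth of clay below the ground surface: z = 3.7 + 2.2/2 = 4.8 m.
Total vertical stress at mid-clay: σ_v = 18.7×3.7 + 17.5×1.1 = 88.44 kPa.
Pore pressure: u = 9.81×(4.8 − 0) = 47.088 kPa.
Initial effective stress: σ'_0 = σ_v − u = 88.44 − 47.088 = 41.352 kPa.
Stress increase at mid-clay by the 2:1 spreading method:
Δσ ≈ qD²/(D+z)² = 173×2.7²/(2.7+4.8)² = 22.421 kPa
Final effective stress: σ'_f = 41.352 + 22.421 = 63.773 kPa.
σ'_f = 63.773 ≤ σ'_p = 110 kPa, so the clay remains overconsolidated and only the recompression index applies:
S_c = C_r·H/(1+e₀)·log₁₀(σ'_f/σ'_0) = 0.087×2.2/1.73×log₁₀(63.773/41.352)
    = 0.11064 × 0.18814 = 0.02082 m

S_c ≈ 20.8 mm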